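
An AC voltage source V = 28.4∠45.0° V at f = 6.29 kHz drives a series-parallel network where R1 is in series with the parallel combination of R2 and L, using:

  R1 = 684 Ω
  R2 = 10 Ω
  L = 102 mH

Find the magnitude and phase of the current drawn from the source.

Step 1 — Angular frequency: ω = 2π·f = 2π·6290 = 3.952e+04 rad/s.
Step 2 — Component impedances:
  R1: Z = R = 684 Ω
  R2: Z = R = 10 Ω
  L: Z = jωL = j·3.952e+04·0.102 = 0 + j4031 Ω
Step 3 — Parallel branch: R2 || L = 1/(1/R2 + 1/L) = 10 + j0.02481 Ω.
Step 4 — Series with R1: Z_total = R1 + (R2 || L) = 694 + j0.02481 Ω = 694∠0.0° Ω.
Step 5 — Source phasor: V = 28.4∠45.0° V = 20.08 + j20.08 V.
Step 6 — Ohm's law: I = V / Z_total = (20.08 + j20.08) / (694 + j0.02481) = 0.02894 + j0.02894 A.
Step 7 — Convert to polar: |I| = 0.04092 A, ∠I = 45.0°.

I = 0.04092∠45.0° A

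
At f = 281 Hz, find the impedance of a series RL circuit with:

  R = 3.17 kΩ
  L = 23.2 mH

Step 1 — Angular frequency: ω = 2π·f = 2π·281 = 1766 rad/s.
Step 2 — Component impedances:
  R: Z = R = 3170 Ω
  L: Z = jωL = j·1766·0.0232 = 0 + j40.96 Ω
Step 3 — Series combination: Z_total = R + L = 3170 + j40.96 Ω = 3170∠0.7° Ω.

Z = 3170 + j40.96 Ω = 3170∠0.7° Ω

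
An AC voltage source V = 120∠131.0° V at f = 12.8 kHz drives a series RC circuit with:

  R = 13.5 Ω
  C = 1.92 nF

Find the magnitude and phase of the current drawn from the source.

Step 1 — Angular frequency: ω = 2π·f = 2π·1.28e+04 = 8.042e+04 rad/s.
Step 2 — Component impedances:
  R: Z = R = 13.5 Ω
  C: Z = 1/(jωC) = -j/(ω·C) = 0 - j6476 Ω
Step 3 — Series combination: Z_total = R + C = 13.5 - j6476 Ω = 6476∠-89.9° Ω.
Step 4 — Source phasor: V = 120∠131.0° V = -78.73 + j90.57 V.
Step 5 — Ohm's law: I = V / Z_total = (-78.73 + j90.57) / (13.5 - j6476) = -0.01401 - j0.01213 A.
Step 6 — Convert to polar: |I| = 0.01853 A, ∠I = -139.1°.

I = 0.01853∠-139.1° A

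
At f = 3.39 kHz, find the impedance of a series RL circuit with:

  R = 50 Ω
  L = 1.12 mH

Step 1 — Angular frequency: ω = 2π·f = 2π·3390 = 2.13e+04 rad/s.
Step 2 — Component impedances:
  R: Z = R = 50 Ω
  L: Z = jωL = j·2.13e+04·0.00112 = 0 + j23.86 Ω
Step 3 — Series combination: Z_total = R + L = 50 + j23.86 Ω = 55.4∠25.5° Ω.

Z = 50 + j23.86 Ω = 55.4∠25.5° Ω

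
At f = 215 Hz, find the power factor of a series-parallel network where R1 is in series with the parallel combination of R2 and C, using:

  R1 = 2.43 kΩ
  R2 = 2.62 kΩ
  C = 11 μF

Step 1 — Angular frequency: ω = 2π·f = 2π·215 = 1351 rad/s.
Step 2 — Component impedances:
  R1: Z = R = 2430 Ω
  R2: Z = R = 2620 Ω
  C: Z = 1/(jωC) = -j/(ω·C) = 0 - j67.3 Ω
Step 3 — Parallel branch: R2 || C = 1/(1/R2 + 1/C) = 1.727 - j67.25 Ω.
Step 4 — Series with R1: Z_total = R1 + (R2 || C) = 2432 - j67.25 Ω = 2433∠-1.6° Ω.
Step 5 — Power factor: PF = cos(φ) = Re(Z)/|Z| = 2432/2433 = 0.9996.
Step 6 — Type: Im(Z) = -67.25 ⇒ leading (phase φ = -1.6°).

PF = 0.9996 (leading, φ = -1.6°)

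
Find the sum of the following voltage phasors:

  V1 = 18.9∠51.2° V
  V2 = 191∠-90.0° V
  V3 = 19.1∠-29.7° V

Step 1 — Convert each phasor to rectangular form:
  V1 = 18.9·(cos(51.2°) + j·sin(51.2°)) = 11.84 + j14.73 V
  V2 = 191·(cos(-90.0°) + j·sin(-90.0°)) = 0 - j191 V
  V3 = 19.1·(cos(-29.7°) + j·sin(-29.7°)) = 16.59 - j9.463 V
Step 2 — Sum components: V_total = 28.43 - j185.7 V.
Step 3 — Convert to polar: |V_total| = 187.9 V, ∠V_total = -81.3°.

V_total = 187.9∠-81.3° V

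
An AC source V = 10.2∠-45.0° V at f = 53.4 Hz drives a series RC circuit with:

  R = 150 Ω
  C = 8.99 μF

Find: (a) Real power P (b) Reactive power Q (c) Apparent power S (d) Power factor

Step 1 — Angular frequency: ω = 2π·f = 2π·53.4 = 335.5 rad/s.
Step 2 — Component impedances:
  R: Z = R = 150 Ω
  C: Z = 1/(jωC) = -j/(ω·C) = 0 - j331.5 Ω
Step 3 — Series combination: Z_total = R + C = 150 - j331.5 Ω = 363.9∠-65.7° Ω.
Step 4 — Source phasor: V = 10.2∠-45.0° V = 7.212 - j7.212 V.
Step 5 — Current: I = V / Z = 0.02623 + j0.009888 A = 0.02803∠20.7° A.
Step 6 — Complex power: S = V·I* = 0.1179 - j0.2605 VA.
Step 7 — Real power: P = Re(S) = 0.1179 W.
Step 8 — Reactive power: Q = Im(S) = -0.2605 VAR.
Step 9 — Apparent power: |S| = 0.2859 VA.
Step 10 — Power factor: PF = P/|S| = 0.4122 (leading).

(a) P = 0.1179 W  (b) Q = -0.2605 VAR  (c) S = 0.2859 VA  (d) PF = 0.4122 (leading)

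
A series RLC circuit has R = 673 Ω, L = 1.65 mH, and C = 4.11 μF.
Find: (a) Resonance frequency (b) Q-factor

Step 1 — Resonance condition Im(Z)=0 gives ω₀ = 1/√(LC).
Step 2 — ω₀ = 1/√(0.00165·4.11e-06) = 1.214e+04 rad/s.
Step 3 — f₀ = ω₀/(2π) = 1933 Hz.
Step 4 — Series Q: Q = ω₀L/R = 1.214e+04·0.00165/673 = 0.02977.

(a) f₀ = 1933 Hz  (b) Q = 0.02977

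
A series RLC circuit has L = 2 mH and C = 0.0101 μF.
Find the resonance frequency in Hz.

Step 1 — Resonance condition Im(Z)=0 gives ω₀ = 1/√(LC).
Step 2 — ω₀ = 1/√(0.002·1.01e-08) = 2.225e+05 rad/s.
Step 3 — f₀ = ω₀/(2π) = 3.541e+04 Hz.

f₀ = 3.541e+04 Hz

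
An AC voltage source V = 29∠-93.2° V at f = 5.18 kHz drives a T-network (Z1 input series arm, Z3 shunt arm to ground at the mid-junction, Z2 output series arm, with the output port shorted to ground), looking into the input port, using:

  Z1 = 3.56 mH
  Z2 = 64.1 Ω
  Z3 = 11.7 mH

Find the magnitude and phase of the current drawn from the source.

Step 1 — Angular frequency: ω = 2π·f = 2π·5180 = 3.255e+04 rad/s.
Step 2 — Component impedances:
  Z1: Z = jωL = j·3.255e+04·0.00356 = 0 + j115.9 Ω
  Z2: Z = R = 64.1 Ω
  Z3: Z = jωL = j·3.255e+04·0.0117 = 0 + j380.8 Ω
Step 3 — With the output port shorted to ground, the output series arm Z2 runs from the junction to ground; the shunt arm Z3 also runs from the junction to ground. They appear in parallel: Z3 || Z2 = 62.33 + j10.49 Ω.
Step 4 — Series with input arm Z1: Z_in = Z1 + (Z3 || Z2) = 62.33 + j126.4 Ω = 140.9∠63.7° Ω.
Step 5 — Source phasor: V = 29∠-93.2° V = -1.619 - j28.95 V.
Step 6 — Ohm's law: I = V / Z_total = (-1.619 - j28.95) / (62.33 + j126.4) = -0.1894 - j0.08061 A.
Step 7 — Convert to polar: |I| = 0.2058 A, ∠I = -156.9°.

I = 0.2058∠-156.9° A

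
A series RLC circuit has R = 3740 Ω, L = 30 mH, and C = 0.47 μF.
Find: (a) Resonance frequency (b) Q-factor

Step 1 — Resonance condition Im(Z)=0 gives ω₀ = 1/√(LC).
Step 2 — ω₀ = 1/√(0.03·4.7e-07) = 8422 rad/s.
Step 3 — f₀ = ω₀/(2π) = 1340 Hz.
Step 4 — Series Q: Q = ω₀L/R = 8422·0.03/3740 = 0.06755.

(a) f₀ = 1340 Hz  (b) Q = 0.06755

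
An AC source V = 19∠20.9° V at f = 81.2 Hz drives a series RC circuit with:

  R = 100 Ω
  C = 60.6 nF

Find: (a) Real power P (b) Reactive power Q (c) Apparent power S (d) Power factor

Step 1 — Angular frequency: ω = 2π·f = 2π·81.2 = 510.2 rad/s.
Step 2 — Component impedances:
  R: Z = R = 100 Ω
  C: Z = 1/(jωC) = -j/(ω·C) = 0 - j3.234e+04 Ω
Step 3 — Series combination: Z_total = R + C = 100 - j3.234e+04 Ω = 3.234e+04∠-89.8° Ω.
Step 4 — Source phasor: V = 19∠20.9° V = 17.75 + j6.778 V.
Step 5 — Current: I = V / Z = -0.0002079 + j0.0005494 A = 0.0005874∠110.7° A.
Step 6 — Complex power: S = V·I* = 3.451e-05 - j0.01116 VA.
Step 7 — Real power: P = Re(S) = 3.451e-05 W.
Step 8 — Reactive power: Q = Im(S) = -0.01116 VAR.
Step 9 — Apparent power: |S| = 0.01116 VA.
Step 10 — Power factor: PF = P/|S| = 0.003092 (leading).

(a) P = 3.451e-05 W  (b) Q = -0.01116 VAR  (c) S = 0.01116 VA  (d) PF = 0.003092 (leading)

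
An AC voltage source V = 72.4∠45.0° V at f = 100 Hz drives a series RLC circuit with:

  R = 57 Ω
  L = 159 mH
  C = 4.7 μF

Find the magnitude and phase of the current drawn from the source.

Step 1 — Angular frequency: ω = 2π·f = 2π·100 = 628.3 rad/s.
Step 2 — Component impedances:
  R: Z = R = 57 Ω
  L: Z = jωL = j·628.3·0.159 = 0 + j99.9 Ω
  C: Z = 1/(jωC) = -j/(ω·C) = 0 - j338.6 Ω
Step 3 — Series combination: Z_total = R + L + C = 57 - j238.7 Ω = 245.4∠-76.6° Ω.
Step 4 — Source phasor: V = 72.4∠45.0° V = 51.19 + j51.19 V.
Step 5 — Ohm's law: I = V / Z_total = (51.19 + j51.19) / (57 - j238.7) = -0.1544 + j0.2513 A.
Step 6 — Convert to polar: |I| = 0.295 A, ∠I = 121.6°.

I = 0.295∠121.6° A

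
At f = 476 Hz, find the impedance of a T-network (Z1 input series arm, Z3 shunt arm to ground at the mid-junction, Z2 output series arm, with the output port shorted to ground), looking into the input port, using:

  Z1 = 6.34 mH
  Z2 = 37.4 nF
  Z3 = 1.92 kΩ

Step 1 — Angular frequency: ω = 2π·f = 2π·476 = 2991 rad/s.
Step 2 — Component impedances:
  Z1: Z = jωL = j·2991·0.00634 = 0 + j18.96 Ω
  Z2: Z = 1/(jωC) = -j/(ω·C) = 0 - j8940 Ω
  Z3: Z = R = 1920 Ω
Step 3 — With the output port shorted to ground, the output series arm Z2 runs from the junction to ground; the shunt arm Z3 also runs from the junction to ground. They appear in parallel: Z3 || Z2 = 1835 - j394.2 Ω.
Step 4 — Series with input arm Z1: Z_in = Z1 + (Z3 || Z2) = 1835 - j375.2 Ω = 1873∠-11.6° Ω.

Z = 1835 - j375.2 Ω = 1873∠-11.6° Ω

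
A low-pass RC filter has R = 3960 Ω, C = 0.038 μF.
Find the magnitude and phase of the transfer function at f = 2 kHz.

Step 1 — Angular frequency: ω = 2π·2000 = 1.257e+04 rad/s.
Step 2 — Transfer function: H(jω) = 1/(1 + jωRC).
Step 3 — Denominator: 1 + jωRC = 1 + j·1.257e+04·3960·3.8e-08 = 1 + j1.891.
Step 4 — H = 0.2185 - j0.4133.
Step 5 — Magnitude: |H| = 0.4675 (-6.6 dB); phase: φ = -62.1°.

|H| = 0.4675 (-6.6 dB), φ = -62.1°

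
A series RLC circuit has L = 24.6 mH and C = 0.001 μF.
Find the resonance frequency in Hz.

Step 1 — Resonance condition Im(Z)=0 gives ω₀ = 1/√(LC).
Step 2 — ω₀ = 1/√(0.0246·1e-09) = 2.016e+05 rad/s.
Step 3 — f₀ = ω₀/(2π) = 3.209e+04 Hz.

f₀ = 3.209e+04 Hz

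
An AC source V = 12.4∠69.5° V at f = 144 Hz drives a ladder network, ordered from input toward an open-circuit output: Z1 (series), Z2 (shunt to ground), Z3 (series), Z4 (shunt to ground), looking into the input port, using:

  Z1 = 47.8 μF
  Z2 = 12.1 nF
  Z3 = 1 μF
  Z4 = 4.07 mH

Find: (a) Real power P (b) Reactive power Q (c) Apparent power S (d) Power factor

Step 1 — Angular frequency: ω = 2π·f = 2π·144 = 904.8 rad/s.
Step 2 — Component impedances:
  Z1: Z = 1/(jωC) = -j/(ω·C) = 0 - j23.12 Ω
  Z2: Z = 1/(jωC) = -j/(ω·C) = 0 - j9.134e+04 Ω
  Z3: Z = 1/(jωC) = -j/(ω·C) = 0 - j1105 Ω
  Z4: Z = jωL = j·904.8·0.00407 = 0 + j3.682 Ω
Step 3 — Ladder network (open output): work backward from the far end, alternating series and parallel combinations. Z_in = 0 - j1112 Ω = 1112∠-90.0° Ω.
Step 4 — Source phasor: V = 12.4∠69.5° V = 4.343 + j11.61 V.
Step 5 — Current: I = V / Z = -0.01045 + j0.003907 A = 0.01116∠159.5° A.
Step 6 — Complex power: S = V·I* = 0 - j0.1383 VA.
Step 7 — Real power: P = Re(S) = 0 W.
Step 8 — Reactive power: Q = Im(S) = -0.1383 VAR.
Step 9 — Apparent power: |S| = 0.1383 VA.
Step 10 — Power factor: PF = P/|S| = 0 (leading).

(a) P = 0 W  (b) Q = -0.1383 VAR  (c) S = 0.1383 VA  (d) PF = 0 (leading)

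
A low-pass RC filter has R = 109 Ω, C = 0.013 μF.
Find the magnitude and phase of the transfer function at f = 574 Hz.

Step 1 — Angular frequency: ω = 2π·574 = 3607 rad/s.
Step 2 — Transfer function: H(jω) = 1/(1 + jωRC).
Step 3 — Denominator: 1 + jωRC = 1 + j·3607·109·1.3e-08 = 1 + j0.00511.
Step 4 — H = 1 - j0.00511.
Step 5 — Magnitude: |H| = 1 (-0.0 dB); phase: φ = -0.3°.

|H| = 1 (-0.0 dB), φ = -0.3°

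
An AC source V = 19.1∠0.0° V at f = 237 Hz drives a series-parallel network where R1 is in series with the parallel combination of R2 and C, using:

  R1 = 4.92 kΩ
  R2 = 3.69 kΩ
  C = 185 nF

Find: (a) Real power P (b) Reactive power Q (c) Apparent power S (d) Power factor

Step 1 — Angular frequency: ω = 2π·f = 2π·237 = 1489 rad/s.
Step 2 — Component impedances:
  R1: Z = R = 4920 Ω
  R2: Z = R = 3690 Ω
  C: Z = 1/(jωC) = -j/(ω·C) = 0 - j3630 Ω
Step 3 — Parallel branch: R2 || C = 1/(1/R2 + 1/C) = 1815 - j1845 Ω.
Step 4 — Series with R1: Z_total = R1 + (R2 || C) = 6735 - j1845 Ω = 6983∠-15.3° Ω.
Step 5 — Source phasor: V = 19.1∠0.0° V = 19.1 V.
Step 6 — Current: I = V / Z = 0.002638 + j0.0007226 A = 0.002735∠15.3° A.
Step 7 — Complex power: S = V·I* = 0.05039 - j0.0138 VA.
Step 8 — Real power: P = Re(S) = 0.05039 W.
Step 9 — Reactive power: Q = Im(S) = -0.0138 VAR.
Step 10 — Apparent power: |S| = 0.05224 VA.
Step 11 — Power factor: PF = P/|S| = 0.9645 (leading).

(a) P = 0.05039 W  (b) Q = -0.0138 VAR  (c) S = 0.05224 VA  (d) PF = 0.9645 (leading)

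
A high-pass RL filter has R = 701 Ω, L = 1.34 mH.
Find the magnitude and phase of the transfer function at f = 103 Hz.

Step 1 — Angular frequency: ω = 2π·103 = 647.2 rad/s.
Step 2 — Transfer function: H(jω) = jωL/(R + jωL).
Step 3 — Numerator jωL = j·0.8672; denominator R + jωL = 701 + j0.8672.
Step 4 — H = 1.53e-06 + j0.001237.
Step 5 — Magnitude: |H| = 0.001237 (-58.2 dB); phase: φ = 89.9°.

|H| = 0.001237 (-58.2 dB), φ = 89.9°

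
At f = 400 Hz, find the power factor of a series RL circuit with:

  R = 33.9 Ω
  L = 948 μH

Step 1 — Angular frequency: ω = 2π·f = 2π·400 = 2513 rad/s.
Step 2 — Component impedances:
  R: Z = R = 33.9 Ω
  L: Z = jωL = j·2513·0.000948 = 0 + j2.383 Ω
Step 3 — Series combination: Z_total = R + L = 33.9 + j2.383 Ω = 33.98∠4.0° Ω.
Step 4 — Power factor: PF = cos(φ) = Re(Z)/|Z| = 33.9/33.984 = 0.9975.
Step 5 — Type: Im(Z) = 2.383 ⇒ lagging (phase φ = 4.0°).

PF = 0.9975 (lagging, φ = 4.0°)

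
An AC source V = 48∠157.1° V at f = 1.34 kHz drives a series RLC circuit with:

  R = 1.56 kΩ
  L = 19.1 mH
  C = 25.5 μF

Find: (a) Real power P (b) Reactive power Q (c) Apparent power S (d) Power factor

Step 1 — Angular frequency: ω = 2π·f = 2π·1340 = 8419 rad/s.
Step 2 — Component impedances:
  R: Z = R = 1560 Ω
  L: Z = jωL = j·8419·0.0191 = 0 + j160.8 Ω
  C: Z = 1/(jωC) = -j/(ω·C) = 0 - j4.658 Ω
Step 3 — Series combination: Z_total = R + L + C = 1560 + j156.2 Ω = 1568∠5.7° Ω.
Step 4 — Source phasor: V = 48∠157.1° V = -44.22 + j18.68 V.
Step 5 — Current: I = V / Z = -0.02688 + j0.01466 A = 0.03062∠151.4° A.
Step 6 — Complex power: S = V·I* = 1.462 + j0.1464 VA.
Step 7 — Real power: P = Re(S) = 1.462 W.
Step 8 — Reactive power: Q = Im(S) = 0.1464 VAR.
Step 9 — Apparent power: |S| = 1.47 VA.
Step 10 — Power factor: PF = P/|S| = 0.995 (lagging).

(a) P = 1.462 W  (b) Q = 0.1464 VAR  (c) S = 1.47 VA  (d) PF = 0.995 (lagging)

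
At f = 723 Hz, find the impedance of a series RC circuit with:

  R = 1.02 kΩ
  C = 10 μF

Step 1 — Angular frequency: ω = 2π·f = 2π·723 = 4543 rad/s.
Step 2 — Component impedances:
  R: Z = R = 1020 Ω
  C: Z = 1/(jωC) = -j/(ω·C) = 0 - j22.01 Ω
Step 3 — Series combination: Z_total = R + C = 1020 - j22.01 Ω = 1020∠-1.2° Ω.

Z = 1020 - j22.01 Ω = 1020∠-1.2° Ω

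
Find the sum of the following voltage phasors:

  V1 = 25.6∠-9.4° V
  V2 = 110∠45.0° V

Step 1 — Convert each phasor to rectangular form:
  V1 = 25.6·(cos(-9.4°) + j·sin(-9.4°)) = 25.26 - j4.181 V
  V2 = 110·(cos(45.0°) + j·sin(45.0°)) = 77.78 + j77.78 V
Step 2 — Sum components: V_total = 103 + j73.6 V.
Step 3 — Convert to polar: |V_total| = 126.6 V, ∠V_total = 35.5°.

V_total = 126.6∠35.5° V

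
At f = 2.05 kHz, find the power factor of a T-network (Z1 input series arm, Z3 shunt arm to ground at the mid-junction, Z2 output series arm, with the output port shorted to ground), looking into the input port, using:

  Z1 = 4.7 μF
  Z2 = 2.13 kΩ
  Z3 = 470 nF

Step 1 — Angular frequency: ω = 2π·f = 2π·2050 = 1.288e+04 rad/s.
Step 2 — Component impedances:
  Z1: Z = 1/(jωC) = -j/(ω·C) = 0 - j16.52 Ω
  Z2: Z = R = 2130 Ω
  Z3: Z = 1/(jωC) = -j/(ω·C) = 0 - j165.2 Ω
Step 3 — With the output port shorted to ground, the output series arm Z2 runs from the junction to ground; the shunt arm Z3 also runs from the junction to ground. They appear in parallel: Z3 || Z2 = 12.73 - j164.2 Ω.
Step 4 — Series with input arm Z1: Z_in = Z1 + (Z3 || Z2) = 12.73 - j180.7 Ω = 181.2∠-86.0° Ω.
Step 5 — Power factor: PF = cos(φ) = Re(Z)/|Z| = 12.734/181.16 = 0.07029.
Step 6 — Type: Im(Z) = -180.7 ⇒ leading (phase φ = -86.0°).

PF = 0.07029 (leading, φ = -86.0°)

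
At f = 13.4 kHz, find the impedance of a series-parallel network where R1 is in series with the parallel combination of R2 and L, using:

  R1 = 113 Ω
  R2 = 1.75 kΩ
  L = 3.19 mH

Step 1 — Angular frequency: ω = 2π·f = 2π·1.34e+04 = 8.419e+04 rad/s.
Step 2 — Component impedances:
  R1: Z = R = 113 Ω
  R2: Z = R = 1750 Ω
  L: Z = jωL = j·8.419e+04·0.00319 = 0 + j268.6 Ω
Step 3 — Parallel branch: R2 || L = 1/(1/R2 + 1/L) = 40.27 + j262.4 Ω.
Step 4 — Series with R1: Z_total = R1 + (R2 || L) = 153.3 + j262.4 Ω = 303.9∠59.7° Ω.

Z = 153.3 + j262.4 Ω = 303.9∠59.7° Ω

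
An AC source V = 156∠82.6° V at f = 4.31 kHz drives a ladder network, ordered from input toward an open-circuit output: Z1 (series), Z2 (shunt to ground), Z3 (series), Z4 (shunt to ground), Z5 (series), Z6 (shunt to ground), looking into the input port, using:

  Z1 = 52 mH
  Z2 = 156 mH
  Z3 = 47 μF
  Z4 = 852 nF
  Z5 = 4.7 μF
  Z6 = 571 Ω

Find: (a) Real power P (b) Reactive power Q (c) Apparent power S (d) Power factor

Step 1 — Angular frequency: ω = 2π·f = 2π·4310 = 2.708e+04 rad/s.
Step 2 — Component impedances:
  Z1: Z = jωL = j·2.708e+04·0.052 = 0 + j1408 Ω
  Z2: Z = jωL = j·2.708e+04·0.156 = 0 + j4225 Ω
  Z3: Z = 1/(jωC) = -j/(ω·C) = 0 - j0.7857 Ω
  Z4: Z = 1/(jωC) = -j/(ω·C) = 0 - j43.34 Ω
  Z5: Z = 1/(jωC) = -j/(ω·C) = 0 - j7.857 Ω
  Z6: Z = R = 571 Ω
Step 3 — Ladder network (open output): work backward from the far end, alternating series and parallel combinations. Z_in = 3.332 + j1364 Ω = 1364∠89.9° Ω.
Step 4 — Source phasor: V = 156∠82.6° V = 20.09 + j154.7 V.
Step 5 — Current: I = V / Z = 0.1135 - j0.01445 A = 0.1144∠-7.3° A.
Step 6 — Complex power: S = V·I* = 0.04359 + j17.84 VA.
Step 7 — Real power: P = Re(S) = 0.04359 W.
Step 8 — Reactive power: Q = Im(S) = 17.84 VAR.
Step 9 — Apparent power: |S| = 17.84 VA.
Step 10 — Power factor: PF = P/|S| = 0.002443 (lagging).

(a) P = 0.04359 W  (b) Q = 17.84 VAR  (c) S = 17.84 VA  (d) PF = 0.002443 (lagging)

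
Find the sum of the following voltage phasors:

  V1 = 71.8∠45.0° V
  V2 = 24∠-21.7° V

Step 1 — Convert each phasor to rectangular form:
  V1 = 71.8·(cos(45.0°) + j·sin(45.0°)) = 50.77 + j50.77 V
  V2 = 24·(cos(-21.7°) + j·sin(-21.7°)) = 22.3 - j8.874 V
Step 2 — Sum components: V_total = 73.07 + j41.9 V.
Step 3 — Convert to polar: |V_total| = 84.23 V, ∠V_total = 29.8°.

V_total = 84.23∠29.8° V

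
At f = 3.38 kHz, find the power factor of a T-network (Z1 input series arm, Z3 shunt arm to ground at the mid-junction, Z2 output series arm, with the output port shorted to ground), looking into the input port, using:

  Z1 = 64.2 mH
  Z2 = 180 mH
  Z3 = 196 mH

Step 1 — Angular frequency: ω = 2π·f = 2π·3380 = 2.124e+04 rad/s.
Step 2 — Component impedances:
  Z1: Z = jωL = j·2.124e+04·0.0642 = 0 + j1363 Ω
  Z2: Z = jωL = j·2.124e+04·0.18 = 0 + j3823 Ω
  Z3: Z = jωL = j·2.124e+04·0.196 = 0 + j4162 Ω
Step 3 — With the output port shorted to ground, the output series arm Z2 runs from the junction to ground; the shunt arm Z3 also runs from the junction to ground. They appear in parallel: Z3 || Z2 = 0 + j1993 Ω.
Step 4 — Series with input arm Z1: Z_in = Z1 + (Z3 || Z2) = 0 + j3356 Ω = 3356∠90.0° Ω.
Step 5 — Power factor: PF = cos(φ) = Re(Z)/|Z| = 0/3356 = 0.
Step 6 — Type: Im(Z) = 3356 ⇒ lagging (phase φ = 90.0°).

PF = 0 (lagging, φ = 90.0°)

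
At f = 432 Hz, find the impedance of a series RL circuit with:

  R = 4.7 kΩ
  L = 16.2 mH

Step 1 — Angular frequency: ω = 2π·f = 2π·432 = 2714 rad/s.
Step 2 — Component impedances:
  R: Z = R = 4700 Ω
  L: Z = jωL = j·2714·0.0162 = 0 + j43.97 Ω
Step 3 — Series combination: Z_total = R + L = 4700 + j43.97 Ω = 4700∠0.5° Ω.

Z = 4700 + j43.97 Ω = 4700∠0.5° Ω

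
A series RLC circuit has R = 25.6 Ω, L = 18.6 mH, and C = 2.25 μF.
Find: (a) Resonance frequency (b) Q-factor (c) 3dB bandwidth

Step 1 — Resonance: ω₀ = 1/√(LC) = 1/√(0.0186·2.25e-06) = 4888 rad/s.
Step 2 — f₀ = ω₀/(2π) = 778 Hz.
Step 3 — Series Q: Q = ω₀L/R = 4888·0.0186/25.6 = 3.552.
Step 4 — Bandwidth: Δω = ω₀/Q = 1376 rad/s; BW = Δω/(2π) = 219.1 Hz.

(a) f₀ = 778 Hz  (b) Q = 3.552  (c) BW = 219.1 Hz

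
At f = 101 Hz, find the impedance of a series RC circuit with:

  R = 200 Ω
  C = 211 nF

Step 1 — Angular frequency: ω = 2π·f = 2π·101 = 634.6 rad/s.
Step 2 — Component impedances:
  R: Z = R = 200 Ω
  C: Z = 1/(jωC) = -j/(ω·C) = 0 - j7468 Ω
Step 3 — Series combination: Z_total = R + C = 200 - j7468 Ω = 7471∠-88.5° Ω.

Z = 200 - j7468 Ω = 7471∠-88.5° Ω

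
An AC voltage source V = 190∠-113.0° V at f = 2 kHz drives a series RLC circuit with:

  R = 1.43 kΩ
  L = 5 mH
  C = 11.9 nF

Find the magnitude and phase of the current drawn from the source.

Step 1 — Angular frequency: ω = 2π·f = 2π·2000 = 1.257e+04 rad/s.
Step 2 — Component impedances:
  R: Z = R = 1430 Ω
  L: Z = jωL = j·1.257e+04·0.005 = 0 + j62.83 Ω
  C: Z = 1/(jωC) = -j/(ω·C) = 0 - j6687 Ω
Step 3 — Series combination: Z_total = R + L + C = 1430 - j6624 Ω = 6777∠-77.8° Ω.
Step 4 — Source phasor: V = 190∠-113.0° V = -74.24 - j174.9 V.
Step 5 — Ohm's law: I = V / Z_total = (-74.24 - j174.9) / (1430 - j6624) = 0.02291 - j0.01615 A.
Step 6 — Convert to polar: |I| = 0.02804 A, ∠I = -35.2°.

I = 0.02804∠-35.2° A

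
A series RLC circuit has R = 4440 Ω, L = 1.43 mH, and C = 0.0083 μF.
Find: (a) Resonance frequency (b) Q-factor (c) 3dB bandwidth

Step 1 — Resonance: ω₀ = 1/√(LC) = 1/√(0.00143·8.3e-09) = 2.903e+05 rad/s.
Step 2 — f₀ = ω₀/(2π) = 4.62e+04 Hz.
Step 3 — Series Q: Q = ω₀L/R = 2.903e+05·0.00143/4440 = 0.09349.
Step 4 — Bandwidth: Δω = ω₀/Q = 3.105e+06 rad/s; BW = Δω/(2π) = 4.942e+05 Hz.

(a) f₀ = 4.62e+04 Hz  (b) Q = 0.09349  (c) BW = 4.942e+05 Hz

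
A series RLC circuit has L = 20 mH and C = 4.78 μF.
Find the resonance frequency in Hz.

Step 1 — Resonance condition Im(Z)=0 gives ω₀ = 1/√(LC).
Step 2 — ω₀ = 1/√(0.02·4.78e-06) = 3234 rad/s.
Step 3 — f₀ = ω₀/(2π) = 514.7 Hz.

f₀ = 514.7 Hz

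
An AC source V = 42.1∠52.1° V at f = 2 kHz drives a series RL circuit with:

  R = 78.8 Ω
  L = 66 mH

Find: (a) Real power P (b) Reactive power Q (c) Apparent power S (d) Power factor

Step 1 — Angular frequency: ω = 2π·f = 2π·2000 = 1.257e+04 rad/s.
Step 2 — Component impedances:
  R: Z = R = 78.8 Ω
  L: Z = jωL = j·1.257e+04·0.066 = 0 + j829.4 Ω
Step 3 — Series combination: Z_total = R + L = 78.8 + j829.4 Ω = 833.1∠84.6° Ω.
Step 4 — Source phasor: V = 42.1∠52.1° V = 25.86 + j33.22 V.
Step 5 — Current: I = V / Z = 0.04263 - j0.02713 A = 0.05053∠-32.5° A.
Step 6 — Complex power: S = V·I* = 0.2012 + j2.118 VA.
Step 7 — Real power: P = Re(S) = 0.2012 W.
Step 8 — Reactive power: Q = Im(S) = 2.118 VAR.
Step 9 — Apparent power: |S| = 2.127 VA.
Step 10 — Power factor: PF = P/|S| = 0.09458 (lagging).

(a) P = 0.2012 W  (b) Q = 2.118 VAR  (c) S = 2.127 VA  (d) PF = 0.09458 (lagging)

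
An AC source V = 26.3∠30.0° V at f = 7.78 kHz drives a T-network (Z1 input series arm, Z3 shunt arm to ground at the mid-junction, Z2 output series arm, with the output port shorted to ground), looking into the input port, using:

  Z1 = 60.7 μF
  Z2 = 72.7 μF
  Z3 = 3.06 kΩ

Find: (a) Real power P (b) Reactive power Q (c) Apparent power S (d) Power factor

Step 1 — Angular frequency: ω = 2π·f = 2π·7780 = 4.888e+04 rad/s.
Step 2 — Component impedances:
  Z1: Z = 1/(jωC) = -j/(ω·C) = 0 - j0.337 Ω
  Z2: Z = 1/(jωC) = -j/(ω·C) = 0 - j0.2814 Ω
  Z3: Z = R = 3060 Ω
Step 3 — With the output port shorted to ground, the output series arm Z2 runs from the junction to ground; the shunt arm Z3 also runs from the junction to ground. They appear in parallel: Z3 || Z2 = 2.588e-05 - j0.2814 Ω.
Step 4 — Series with input arm Z1: Z_in = Z1 + (Z3 || Z2) = 2.588e-05 - j0.6184 Ω = 0.6184∠-90.0° Ω.
Step 5 — Source phasor: V = 26.3∠30.0° V = 22.78 + j13.15 V.
Step 6 — Current: I = V / Z = -21.26 + j36.83 A = 42.53∠120.0° A.
Step 7 — Complex power: S = V·I* = 0.0468 - j1119 VA.
Step 8 — Real power: P = Re(S) = 0.0468 W.
Step 9 — Reactive power: Q = Im(S) = -1119 VAR.
Step 10 — Apparent power: |S| = 1119 VA.
Step 11 — Power factor: PF = P/|S| = 4.184e-05 (leading).

(a) P = 0.0468 W  (b) Q = -1119 VAR  (c) S = 1119 VA  (d) PF = 4.184e-05 (leading)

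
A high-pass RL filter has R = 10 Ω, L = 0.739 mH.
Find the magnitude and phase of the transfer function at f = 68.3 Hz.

Step 1 — Angular frequency: ω = 2π·68.3 = 429.1 rad/s.
Step 2 — Transfer function: H(jω) = jωL/(R + jωL).
Step 3 — Numerator jωL = j·0.3171; denominator R + jωL = 10 + j0.3171.
Step 4 — H = 0.001005 + j0.03168.
Step 5 — Magnitude: |H| = 0.0317 (-30.0 dB); phase: φ = 88.2°.

|H| = 0.0317 (-30.0 dB), φ = 88.2°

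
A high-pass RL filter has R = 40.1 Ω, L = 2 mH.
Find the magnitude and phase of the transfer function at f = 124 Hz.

Step 1 — Angular frequency: ω = 2π·124 = 779.1 rad/s.
Step 2 — Transfer function: H(jω) = jωL/(R + jωL).
Step 3 — Numerator jωL = j·1.558; denominator R + jωL = 40.1 + j1.558.
Step 4 — H = 0.001508 + j0.0388.
Step 5 — Magnitude: |H| = 0.03883 (-28.2 dB); phase: φ = 87.8°.

|H| = 0.03883 (-28.2 dB), φ = 87.8°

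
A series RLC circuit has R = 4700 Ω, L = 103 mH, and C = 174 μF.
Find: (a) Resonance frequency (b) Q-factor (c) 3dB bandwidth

Step 1 — Resonance: ω₀ = 1/√(LC) = 1/√(0.103·0.000174) = 236.2 rad/s.
Step 2 — f₀ = ω₀/(2π) = 37.59 Hz.
Step 3 — Series Q: Q = ω₀L/R = 236.2·0.103/4700 = 0.005177.
Step 4 — Bandwidth: Δω = ω₀/Q = 4.563e+04 rad/s; BW = Δω/(2π) = 7262 Hz.

(a) f₀ = 37.59 Hz  (b) Q = 0.005177  (c) BW = 7262 Hz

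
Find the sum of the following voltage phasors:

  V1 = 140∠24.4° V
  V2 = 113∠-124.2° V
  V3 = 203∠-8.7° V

Step 1 — Convert each phasor to rectangular form:
  V1 = 140·(cos(24.4°) + j·sin(24.4°)) = 127.5 + j57.83 V
  V2 = 113·(cos(-124.2°) + j·sin(-124.2°)) = -63.52 - j93.46 V
  V3 = 203·(cos(-8.7°) + j·sin(-8.7°)) = 200.7 - j30.71 V
Step 2 — Sum components: V_total = 264.6 - j66.33 V.
Step 3 — Convert to polar: |V_total| = 272.8 V, ∠V_total = -14.1°.

V_total = 272.8∠-14.1° V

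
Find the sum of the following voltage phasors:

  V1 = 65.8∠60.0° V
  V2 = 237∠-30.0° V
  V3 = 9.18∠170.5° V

Step 1 — Convert each phasor to rectangular form:
  V1 = 65.8·(cos(60.0°) + j·sin(60.0°)) = 32.9 + j56.98 V
  V2 = 237·(cos(-30.0°) + j·sin(-30.0°)) = 205.2 - j118.5 V
  V3 = 9.18·(cos(170.5°) + j·sin(170.5°)) = -9.054 + j1.515 V
Step 2 — Sum components: V_total = 229.1 - j60 V.
Step 3 — Convert to polar: |V_total| = 236.8 V, ∠V_total = -14.7°.

V_total = 236.8∠-14.7° V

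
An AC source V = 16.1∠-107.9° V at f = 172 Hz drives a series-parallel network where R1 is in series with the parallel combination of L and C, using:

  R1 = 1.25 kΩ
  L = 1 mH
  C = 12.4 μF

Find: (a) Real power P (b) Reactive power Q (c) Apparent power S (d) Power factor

Step 1 — Angular frequency: ω = 2π·f = 2π·172 = 1081 rad/s.
Step 2 — Component impedances:
  R1: Z = R = 1250 Ω
  L: Z = jωL = j·1081·0.001 = 0 + j1.081 Ω
  C: Z = 1/(jωC) = -j/(ω·C) = 0 - j74.62 Ω
Step 3 — Parallel branch: L || C = 1/(1/L + 1/C) = 0 + j1.097 Ω.
Step 4 — Series with R1: Z_total = R1 + (L || C) = 1250 + j1.097 Ω = 1250∠0.1° Ω.
Step 5 — Source phasor: V = 16.1∠-107.9° V = -4.948 - j15.32 V.
Step 6 — Current: I = V / Z = -0.00397 - j0.01225 A = 0.01288∠-108.0° A.
Step 7 — Complex power: S = V·I* = 0.2074 + j0.0001819 VA.
Step 8 — Real power: P = Re(S) = 0.2074 W.
Step 9 — Reactive power: Q = Im(S) = 0.0001819 VAR.
Step 10 — Apparent power: |S| = 0.2074 VA.
Step 11 — Power factor: PF = P/|S| = 1 (lagging).

(a) P = 0.2074 W  (b) Q = 0.0001819 VAR  (c) S = 0.2074 VA  (d) PF = 1 (lagging)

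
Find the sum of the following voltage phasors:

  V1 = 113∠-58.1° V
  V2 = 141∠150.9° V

Step 1 — Convert each phasor to rectangular form:
  V1 = 113·(cos(-58.1°) + j·sin(-58.1°)) = 59.71 - j95.93 V
  V2 = 141·(cos(150.9°) + j·sin(150.9°)) = -123.2 + j68.57 V
Step 2 — Sum components: V_total = -63.49 - j27.36 V.
Step 3 — Convert to polar: |V_total| = 69.13 V, ∠V_total = -156.7°.

V_total = 69.13∠-156.7° V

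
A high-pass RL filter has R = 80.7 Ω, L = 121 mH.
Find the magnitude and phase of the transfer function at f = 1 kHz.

Step 1 — Angular frequency: ω = 2π·1000 = 6283 rad/s.
Step 2 — Transfer function: H(jω) = jωL/(R + jωL).
Step 3 — Numerator jωL = j·760.3; denominator R + jωL = 80.7 + j760.3.
Step 4 — H = 0.9889 + j0.105.
Step 5 — Magnitude: |H| = 0.9944 (-0.0 dB); phase: φ = 6.1°.

|H| = 0.9944 (-0.0 dB), φ = 6.1°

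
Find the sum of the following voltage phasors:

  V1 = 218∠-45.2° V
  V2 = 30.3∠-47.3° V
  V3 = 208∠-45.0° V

Step 1 — Convert each phasor to rectangular form:
  V1 = 218·(cos(-45.2°) + j·sin(-45.2°)) = 153.6 - j154.7 V
  V2 = 30.3·(cos(-47.3°) + j·sin(-47.3°)) = 20.55 - j22.27 V
  V3 = 208·(cos(-45.0°) + j·sin(-45.0°)) = 147.1 - j147.1 V
Step 2 — Sum components: V_total = 321.2 - j324 V.
Step 3 — Convert to polar: |V_total| = 456.3 V, ∠V_total = -45.2°.

V_total = 456.3∠-45.2° V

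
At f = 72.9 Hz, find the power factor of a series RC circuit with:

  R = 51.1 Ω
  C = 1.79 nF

Step 1 — Angular frequency: ω = 2π·f = 2π·72.9 = 458 rad/s.
Step 2 — Component impedances:
  R: Z = R = 51.1 Ω
  C: Z = 1/(jωC) = -j/(ω·C) = 0 - j1.22e+06 Ω
Step 3 — Series combination: Z_total = R + C = 51.1 - j1.22e+06 Ω = 1.22e+06∠-90.0° Ω.
Step 4 — Power factor: PF = cos(φ) = Re(Z)/|Z| = 51.1/1.2197e+06 = 4.19e-05.
Step 5 — Type: Im(Z) = -1.22e+06 ⇒ leading (phase φ = -90.0°).

PF = 4.19e-05 (leading, φ = -90.0°)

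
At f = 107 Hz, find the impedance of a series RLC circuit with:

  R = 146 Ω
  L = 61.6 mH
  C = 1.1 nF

Step 1 — Angular frequency: ω = 2π·f = 2π·107 = 672.3 rad/s.
Step 2 — Component impedances:
  R: Z = R = 146 Ω
  L: Z = jωL = j·672.3·0.0616 = 0 + j41.41 Ω
  C: Z = 1/(jωC) = -j/(ω·C) = 0 - j1.352e+06 Ω
Step 3 — Series combination: Z_total = R + L + C = 146 - j1.352e+06 Ω = 1.352e+06∠-90.0° Ω.

Z = 146 - j1.352e+06 Ω = 1.352e+06∠-90.0° Ω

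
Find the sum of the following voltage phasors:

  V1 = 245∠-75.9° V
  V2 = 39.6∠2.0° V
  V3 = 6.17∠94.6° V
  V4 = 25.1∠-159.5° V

Step 1 — Convert each phasor to rectangular form:
  V1 = 245·(cos(-75.9°) + j·sin(-75.9°)) = 59.69 - j237.6 V
  V2 = 39.6·(cos(2.0°) + j·sin(2.0°)) = 39.58 + j1.382 V
  V3 = 6.17·(cos(94.6°) + j·sin(94.6°)) = -0.4948 + j6.15 V
  V4 = 25.1·(cos(-159.5°) + j·sin(-159.5°)) = -23.51 - j8.79 V
Step 2 — Sum components: V_total = 75.26 - j238.9 V.
Step 3 — Convert to polar: |V_total| = 250.5 V, ∠V_total = -72.5°.

V_total = 250.5∠-72.5° V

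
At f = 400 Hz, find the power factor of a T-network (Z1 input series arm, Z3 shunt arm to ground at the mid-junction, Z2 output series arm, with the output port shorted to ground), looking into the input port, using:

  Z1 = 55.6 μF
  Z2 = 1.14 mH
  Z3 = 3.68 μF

Step 1 — Angular frequency: ω = 2π·f = 2π·400 = 2513 rad/s.
Step 2 — Component impedances:
  Z1: Z = 1/(jωC) = -j/(ω·C) = 0 - j7.156 Ω
  Z2: Z = jωL = j·2513·0.00114 = 0 + j2.865 Ω
  Z3: Z = 1/(jωC) = -j/(ω·C) = 0 - j108.1 Ω
Step 3 — With the output port shorted to ground, the output series arm Z2 runs from the junction to ground; the shunt arm Z3 also runs from the junction to ground. They appear in parallel: Z3 || Z2 = 0 + j2.943 Ω.
Step 4 — Series with input arm Z1: Z_in = Z1 + (Z3 || Z2) = 0 - j4.213 Ω = 4.213∠-90.0° Ω.
Step 5 — Power factor: PF = cos(φ) = Re(Z)/|Z| = 0/4.213 = 0.
Step 6 — Type: Im(Z) = -4.213 ⇒ leading (phase φ = -90.0°).

PF = 0 (leading, φ = -90.0°)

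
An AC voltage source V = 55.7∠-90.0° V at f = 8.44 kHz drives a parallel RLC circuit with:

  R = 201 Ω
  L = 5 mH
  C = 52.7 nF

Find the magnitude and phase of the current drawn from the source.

Step 1 — Angular frequency: ω = 2π·f = 2π·8440 = 5.303e+04 rad/s.
Step 2 — Component impedances:
  R: Z = R = 201 Ω
  L: Z = jωL = j·5.303e+04·0.005 = 0 + j265.2 Ω
  C: Z = 1/(jωC) = -j/(ω·C) = 0 - j357.8 Ω
Step 3 — Parallel combination: 1/Z_total = 1/R + 1/L + 1/C; Z_total = 193.5 + j38 Ω = 197.2∠11.1° Ω.
Step 4 — Source phasor: V = 55.7∠-90.0° V = 0 - j55.7 V.
Step 5 — Ohm's law: I = V / Z_total = (0 - j55.7) / (193.5 + j38) = -0.05441 - j0.2771 A.
Step 6 — Convert to polar: |I| = 0.2824 A, ∠I = -101.1°.

I = 0.2824∠-101.1° A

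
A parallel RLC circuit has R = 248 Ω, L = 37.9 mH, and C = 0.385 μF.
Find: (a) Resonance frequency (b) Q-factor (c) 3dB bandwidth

Step 1 — Resonance: ω₀ = 1/√(LC) = 1/√(0.0379·3.85e-07) = 8278 rad/s.
Step 2 — f₀ = ω₀/(2π) = 1318 Hz.
Step 3 — Parallel Q: Q = R/(ω₀L) = 248/(8278·0.0379) = 0.7904.
Step 4 — Bandwidth: Δω = ω₀/Q = 1.047e+04 rad/s; BW = Δω/(2π) = 1667 Hz.

(a) f₀ = 1318 Hz  (b) Q = 0.7904  (c) BW = 1667 Hz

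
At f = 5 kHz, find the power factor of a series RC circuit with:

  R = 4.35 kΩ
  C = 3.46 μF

Step 1 — Angular frequency: ω = 2π·f = 2π·5000 = 3.142e+04 rad/s.
Step 2 — Component impedances:
  R: Z = R = 4350 Ω
  C: Z = 1/(jωC) = -j/(ω·C) = 0 - j9.2 Ω
Step 3 — Series combination: Z_total = R + C = 4350 - j9.2 Ω = 4350∠-0.1° Ω.
Step 4 — Power factor: PF = cos(φ) = Re(Z)/|Z| = 4350/4350 = 1.
Step 5 — Type: Im(Z) = -9.2 ⇒ leading (phase φ = -0.1°).

PF = 1 (leading, φ = -0.1°)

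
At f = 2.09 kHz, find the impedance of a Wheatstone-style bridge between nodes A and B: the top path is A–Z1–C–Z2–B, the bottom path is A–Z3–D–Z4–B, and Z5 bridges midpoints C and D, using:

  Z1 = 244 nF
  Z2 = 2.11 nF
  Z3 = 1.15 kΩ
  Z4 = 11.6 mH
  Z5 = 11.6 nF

Step 1 — Angular frequency: ω = 2π·f = 2π·2090 = 1.313e+04 rad/s.
Step 2 — Component impedances:
  Z1: Z = 1/(jωC) = -j/(ω·C) = 0 - j312.1 Ω
  Z2: Z = 1/(jωC) = -j/(ω·C) = 0 - j3.609e+04 Ω
  Z3: Z = R = 1150 Ω
  Z4: Z = jωL = j·1.313e+04·0.0116 = 0 + j152.3 Ω
  Z5: Z = 1/(jωC) = -j/(ω·C) = 0 - j6565 Ω
Step 3 — Bridge requires nodal analysis (the Z5 bridge couples midpoints C and D, so the two paths cannot be reduced to a simple series/parallel combination). Setting node B to ground and injecting 1 A at node A, the 3-node admittance system at A, C, D solves to V_A = Z_AB = 1116 - j65.99 Ω = 1118∠-3.4° Ω.

Z = 1116 - j65.99 Ω = 1118∠-3.4° Ω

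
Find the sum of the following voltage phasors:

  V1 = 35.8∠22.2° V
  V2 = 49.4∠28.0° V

Step 1 — Convert each phasor to rectangular form:
  V1 = 35.8·(cos(22.2°) + j·sin(22.2°)) = 33.15 + j13.53 V
  V2 = 49.4·(cos(28.0°) + j·sin(28.0°)) = 43.62 + j23.19 V
Step 2 — Sum components: V_total = 76.76 + j36.72 V.
Step 3 — Convert to polar: |V_total| = 85.09 V, ∠V_total = 25.6°.

V_total = 85.09∠25.6° V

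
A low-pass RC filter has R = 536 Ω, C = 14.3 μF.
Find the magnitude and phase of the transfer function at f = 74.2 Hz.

Step 1 — Angular frequency: ω = 2π·74.2 = 466.2 rad/s.
Step 2 — Transfer function: H(jω) = 1/(1 + jωRC).
Step 3 — Denominator: 1 + jωRC = 1 + j·466.2·536·1.43e-05 = 1 + j3.573.
Step 4 — H = 0.07263 - j0.2595.
Step 5 — Magnitude: |H| = 0.2695 (-11.4 dB); phase: φ = -74.4°.

|H| = 0.2695 (-11.4 dB), φ = -74.4°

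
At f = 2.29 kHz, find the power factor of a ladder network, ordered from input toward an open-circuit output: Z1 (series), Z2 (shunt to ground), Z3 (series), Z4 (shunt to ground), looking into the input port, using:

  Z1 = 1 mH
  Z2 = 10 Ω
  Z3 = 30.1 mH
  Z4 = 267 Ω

Step 1 — Angular frequency: ω = 2π·f = 2π·2290 = 1.439e+04 rad/s.
Step 2 — Component impedances:
  Z1: Z = jωL = j·1.439e+04·0.001 = 0 + j14.39 Ω
  Z2: Z = R = 10 Ω
  Z3: Z = jωL = j·1.439e+04·0.0301 = 0 + j433.1 Ω
  Z4: Z = R = 267 Ω
Step 3 — Ladder network (open output): work backward from the far end, alternating series and parallel combinations. Z_in = 9.895 + j14.55 Ω = 17.6∠55.8° Ω.
Step 4 — Power factor: PF = cos(φ) = Re(Z)/|Z| = 9.8952/17.598 = 0.5623.
Step 5 — Type: Im(Z) = 14.55 ⇒ lagging (phase φ = 55.8°).

PF = 0.5623 (lagging, φ = 55.8°)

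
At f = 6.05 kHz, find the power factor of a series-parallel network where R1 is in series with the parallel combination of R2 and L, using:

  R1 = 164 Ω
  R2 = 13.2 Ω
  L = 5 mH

Step 1 — Angular frequency: ω = 2π·f = 2π·6050 = 3.801e+04 rad/s.
Step 2 — Component impedances:
  R1: Z = R = 164 Ω
  R2: Z = R = 13.2 Ω
  L: Z = jωL = j·3.801e+04·0.005 = 0 + j190.1 Ω
Step 3 — Parallel branch: R2 || L = 1/(1/R2 + 1/L) = 13.14 + j0.9123 Ω.
Step 4 — Series with R1: Z_total = R1 + (R2 || L) = 177.1 + j0.9123 Ω = 177.1∠0.3° Ω.
Step 5 — Power factor: PF = cos(φ) = Re(Z)/|Z| = 177.1/177.1 = 1.
Step 6 — Type: Im(Z) = 0.9123 ⇒ lagging (phase φ = 0.3°).

PF = 1 (lagging, φ = 0.3°)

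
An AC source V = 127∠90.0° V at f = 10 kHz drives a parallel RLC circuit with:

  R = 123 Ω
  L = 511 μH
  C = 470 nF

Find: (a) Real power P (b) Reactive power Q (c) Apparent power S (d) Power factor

Step 1 — Angular frequency: ω = 2π·f = 2π·1e+04 = 6.283e+04 rad/s.
Step 2 — Component impedances:
  R: Z = R = 123 Ω
  L: Z = jωL = j·6.283e+04·0.000511 = 0 + j32.11 Ω
  C: Z = 1/(jωC) = -j/(ω·C) = 0 - j33.86 Ω
Step 3 — Parallel combination: 1/Z_total = 1/R + 1/L + 1/C; Z_total = 118.3 + j23.5 Ω = 120.6∠11.2° Ω.
Step 4 — Source phasor: V = 127∠90.0° V = 0 + j127 V.
Step 5 — Current: I = V / Z = 0.2051 + j1.033 A = 1.053∠78.8° A.
Step 6 — Complex power: S = V·I* = 131.1 + j26.05 VA.
Step 7 — Real power: P = Re(S) = 131.1 W.
Step 8 — Reactive power: Q = Im(S) = 26.05 VAR.
Step 9 — Apparent power: |S| = 133.7 VA.
Step 10 — Power factor: PF = P/|S| = 0.9808 (lagging).

(a) P = 131.1 W  (b) Q = 26.05 VAR  (c) S = 133.7 VA  (d) PF = 0.9808 (lagging)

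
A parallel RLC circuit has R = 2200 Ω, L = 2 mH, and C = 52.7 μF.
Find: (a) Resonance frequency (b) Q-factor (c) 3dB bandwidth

Step 1 — Resonance: ω₀ = 1/√(LC) = 1/√(0.002·5.27e-05) = 3080 rad/s.
Step 2 — f₀ = ω₀/(2π) = 490.2 Hz.
Step 3 — Parallel Q: Q = R/(ω₀L) = 2200/(3080·0.002) = 357.1.
Step 4 — Bandwidth: Δω = ω₀/Q = 8.625 rad/s; BW = Δω/(2π) = 1.373 Hz.

(a) f₀ = 490.2 Hz  (b) Q = 357.1  (c) BW = 1.373 Hz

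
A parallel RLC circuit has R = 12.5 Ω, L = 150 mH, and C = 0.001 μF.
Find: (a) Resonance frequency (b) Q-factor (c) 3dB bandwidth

Step 1 — Resonance: ω₀ = 1/√(LC) = 1/√(0.15·1e-09) = 8.165e+04 rad/s.
Step 2 — f₀ = ω₀/(2π) = 1.299e+04 Hz.
Step 3 — Parallel Q: Q = R/(ω₀L) = 12.5/(8.165e+04·0.15) = 0.001021.
Step 4 — Bandwidth: Δω = ω₀/Q = 8e+07 rad/s; BW = Δω/(2π) = 1.273e+07 Hz.

(a) f₀ = 1.299e+04 Hz  (b) Q = 0.001021  (c) BW = 1.273e+07 Hz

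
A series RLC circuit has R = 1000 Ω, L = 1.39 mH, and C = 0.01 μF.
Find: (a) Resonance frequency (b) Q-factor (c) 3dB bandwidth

Step 1 — Resonance: ω₀ = 1/√(LC) = 1/√(0.00139·1e-08) = 2.682e+05 rad/s.
Step 2 — f₀ = ω₀/(2π) = 4.269e+04 Hz.
Step 3 — Series Q: Q = ω₀L/R = 2.682e+05·0.00139/1000 = 0.3728.
Step 4 — Bandwidth: Δω = ω₀/Q = 7.194e+05 rad/s; BW = Δω/(2π) = 1.145e+05 Hz.

(a) f₀ = 4.269e+04 Hz  (b) Q = 0.3728  (c) BW = 1.145e+05 Hz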